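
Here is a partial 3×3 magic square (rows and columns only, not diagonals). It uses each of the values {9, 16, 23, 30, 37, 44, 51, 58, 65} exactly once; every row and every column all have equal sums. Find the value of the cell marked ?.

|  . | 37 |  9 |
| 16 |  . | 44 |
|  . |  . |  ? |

58

The 9 entries sum to 333, so each line sums to 333/3 = 111.
Row 1: 37 + 9 + ? = 111, so (1,1) = 65.
The remaining cell in row 2 is (2,2) = 111 − 60 = 51.
Column 1 needs 111; the known cells sum to 81, so (3,1) = 30.
Using column 2: 37 + 51 + ? → (3,2) = 111 − 88 = 23.
Column 3 must total 111; the given cells sum to 53, so (3,3) = 58.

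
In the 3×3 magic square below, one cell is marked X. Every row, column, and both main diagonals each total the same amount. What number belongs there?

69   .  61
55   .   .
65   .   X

57

Column 1 is complete and sums to 189; that is the magic constant.
Row 1 must total 189; the given cells sum to 130, so (1,2) = 59.
Anti-diagonal must total 189; the given cells sum to 126, so (2,2) = 63.
Row 2 must total 189; the given cells sum to 118, so (2,3) = 71.
Column 2 needs 189; the known cells sum to 122, so (3,2) = 67.
The remaining cell in column 3 is (3,3) = 189 − 132 = 57.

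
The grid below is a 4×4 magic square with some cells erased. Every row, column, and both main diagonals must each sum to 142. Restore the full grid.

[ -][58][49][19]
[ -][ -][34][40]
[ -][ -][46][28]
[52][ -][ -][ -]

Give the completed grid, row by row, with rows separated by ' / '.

16 58 49 19 / 43 25 34 40 / 31 37 46 28 / 52 22 13 55

Row 1 needs 142; the known cells sum to 126, so (1,1) = 16.
The remaining cell in column 3 is (4,3) = 142 − 129 = 13.
Column 4 needs 142; the known cells sum to 87, so (4,4) = 55.
Main diagonal needs 142; the known cells sum to 117, so (2,2) = 25.
The remaining cell in anti-diagonal is (3,2) = 142 − 105 = 37.
From row 2, 142 − (25 + 34 + 40) gives (2,1) = 43.
Row 3 must total 142; the given cells sum to 111, so (3,1) = 31.
Using row 4: 52 + 13 + 55 + ? → (4,2) = 142 − 120 = 22.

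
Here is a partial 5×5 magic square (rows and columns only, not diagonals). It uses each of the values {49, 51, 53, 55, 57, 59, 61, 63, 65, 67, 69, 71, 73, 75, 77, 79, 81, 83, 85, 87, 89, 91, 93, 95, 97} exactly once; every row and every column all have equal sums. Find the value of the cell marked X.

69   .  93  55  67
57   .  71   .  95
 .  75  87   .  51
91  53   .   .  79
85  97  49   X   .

The 25 entries sum to 1825, so each line sums to 1825/5 = 365.
The remaining cell in row 1 is (1,2) = 365 − 284 = 81.
The remaining cell in column 1 is (3,1) = 365 − 302 = 63.
Column 2 needs 365; the known cells sum to 306, so (2,2) = 59.
From column 3, 365 − (93 + 71 + 87 + 49) gives (4,3) = 65.
The remaining cell in column 5 is (5,5) = 365 − 292 = 73.
Using row 2: 57 + 59 + 71 + 95 + ? → (2,4) = 365 − 282 = 83.
Row 3 needs 365; the known cells sum to 276, so (3,4) = 89.
Using row 4: 91 + 53 + 65 + 79 + ? → (4,4) = 365 − 288 = 77.
Row 5 must total 365; the given cells sum to 304, so (5,4) = 61.

61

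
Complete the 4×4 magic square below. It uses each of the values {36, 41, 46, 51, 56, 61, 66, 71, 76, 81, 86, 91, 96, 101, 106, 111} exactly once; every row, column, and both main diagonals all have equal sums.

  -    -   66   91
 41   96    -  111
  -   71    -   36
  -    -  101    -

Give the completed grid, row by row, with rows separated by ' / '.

61 76 66 91 / 41 96 46 111 / 106 71 81 36 / 86 51 101 56

The 16 entries sum to 1176, so each line sums to 1176/4 = 294.
Row 2 needs 294; the known cells sum to 248, so (2,3) = 46.
From column 3, 294 − (66 + 46 + 101) gives (3,3) = 81.
From column 4, 294 − (91 + 111 + 36) gives (4,4) = 56.
Main diagonal needs 294; the known cells sum to 233, so (1,1) = 61.
The remaining cell in anti-diagonal is (4,1) = 294 − 208 = 86.
Row 1: 61 + 66 + 91 + ? = 294, so (1,2) = 76.
From row 3, 294 − (71 + 81 + 36) gives (3,1) = 106.
From row 4, 294 − (86 + 101 + 56) gives (4,2) = 51.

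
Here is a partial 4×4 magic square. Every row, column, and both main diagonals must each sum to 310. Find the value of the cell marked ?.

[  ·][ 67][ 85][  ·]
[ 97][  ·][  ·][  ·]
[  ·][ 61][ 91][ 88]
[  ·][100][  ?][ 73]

58

From row 3, 310 − (61 + 91 + 88) gives (3,1) = 70.
Using column 2: 67 + 61 + 100 + ? → (2,2) = 310 − 228 = 82.
From main diagonal, 310 − (82 + 91 + 73) gives (1,1) = 64.
Row 1: 64 + 67 + 85 + ? = 310, so (1,4) = 94.
Column 1 needs 310; the known cells sum to 231, so (4,1) = 79.
Using column 4: 94 + 88 + 73 + ? → (2,4) = 310 − 255 = 55.
Using anti-diagonal: 94 + 61 + 79 + ? → (2,3) = 310 − 234 = 76.
Row 4: 79 + 100 + 73 + ? = 310, so (4,3) = 58.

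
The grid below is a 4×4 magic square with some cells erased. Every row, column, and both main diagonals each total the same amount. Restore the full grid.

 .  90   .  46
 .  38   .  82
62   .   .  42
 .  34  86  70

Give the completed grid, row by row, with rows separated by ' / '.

74 90 30 46 / 54 38 66 82 / 62 78 58 42 / 50 34 86 70

Column 4 is already complete: 46 + 82 + 42 + 70 = 240, so that is the magic constant.
The remaining cell in row 4 is (4,1) = 240 − 190 = 50.
Using column 2: 90 + 38 + 34 + ? → (3,2) = 240 − 162 = 78.
Using anti-diagonal: 46 + 78 + 50 + ? → (2,3) = 240 − 174 = 66.
From row 2, 240 − (38 + 66 + 82) gives (2,1) = 54.
Using row 3: 62 + 78 + 42 + ? → (3,3) = 240 − 182 = 58.
Column 1 must total 240; the given cells sum to 166, so (1,1) = 74.
Column 3 must total 240; the given cells sum to 210, so (1,3) = 30.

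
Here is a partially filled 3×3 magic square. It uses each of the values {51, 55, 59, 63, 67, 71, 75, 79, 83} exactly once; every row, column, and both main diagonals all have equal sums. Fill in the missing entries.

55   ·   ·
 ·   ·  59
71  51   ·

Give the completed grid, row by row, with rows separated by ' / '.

The 9 entries sum to 603, so each line sums to 603/3 = 201.
Row 3 needs 201; the known cells sum to 122, so (3,3) = 79.
Column 1 needs 201; the known cells sum to 126, so (2,1) = 75.
The remaining cell in column 3 is (1,3) = 201 − 138 = 63.
The remaining cell in main diagonal is (2,2) = 201 − 134 = 67.
Row 1 must total 201; the given cells sum to 118, so (1,2) = 83.

55 83 63 / 75 67 59 / 71 51 79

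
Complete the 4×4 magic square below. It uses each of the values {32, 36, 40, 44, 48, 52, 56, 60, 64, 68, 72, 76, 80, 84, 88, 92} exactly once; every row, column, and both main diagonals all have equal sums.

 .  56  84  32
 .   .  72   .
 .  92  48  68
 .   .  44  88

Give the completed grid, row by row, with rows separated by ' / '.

76 56 84 32 / 80 36 72 60 / 40 92 48 68 / 52 64 44 88

The 16 entries sum to 992, so each line sums to 992/4 = 248.
Using row 1: 56 + 84 + 32 + ? → (1,1) = 248 − 172 = 76.
The remaining cell in row 3 is (3,1) = 248 − 208 = 40.
Column 4 needs 248; the known cells sum to 188, so (2,4) = 60.
Main diagonal needs 248; the known cells sum to 212, so (2,2) = 36.
Anti-diagonal: 32 + 72 + 92 + ? = 248, so (4,1) = 52.
The remaining cell in row 2 is (2,1) = 248 − 168 = 80.
The remaining cell in row 4 is (4,2) = 248 − 184 = 64.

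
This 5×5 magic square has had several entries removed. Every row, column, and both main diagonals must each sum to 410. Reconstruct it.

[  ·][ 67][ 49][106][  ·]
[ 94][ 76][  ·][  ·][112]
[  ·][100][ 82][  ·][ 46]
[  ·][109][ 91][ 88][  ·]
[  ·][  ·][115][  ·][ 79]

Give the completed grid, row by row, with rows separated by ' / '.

Column 2 must total 410; the given cells sum to 352, so (5,2) = 58.
Using column 3: 49 + 82 + 91 + 115 + ? → (2,3) = 410 − 337 = 73.
Main diagonal needs 410; the known cells sum to 325, so (1,1) = 85.
Row 1 must total 410; the given cells sum to 307, so (1,5) = 103.
From row 2, 410 − (94 + 76 + 73 + 112) gives (2,4) = 55.
Using column 5: 103 + 112 + 46 + 79 + ? → (4,5) = 410 − 340 = 70.
Using anti-diagonal: 103 + 55 + 82 + 109 + ? → (5,1) = 410 − 349 = 61.
From row 4, 410 − (109 + 91 + 88 + 70) gives (4,1) = 52.
The remaining cell in row 5 is (5,4) = 410 − 313 = 97.
Column 1: 85 + 94 + 52 + 61 + ? = 410, so (3,1) = 118.
Column 4 must total 410; the given cells sum to 346, so (3,4) = 64.

85 67 49 106 103 / 94 76 73 55 112 / 118 100 82 64 46 / 52 109 91 88 70 / 61 58 115 97 79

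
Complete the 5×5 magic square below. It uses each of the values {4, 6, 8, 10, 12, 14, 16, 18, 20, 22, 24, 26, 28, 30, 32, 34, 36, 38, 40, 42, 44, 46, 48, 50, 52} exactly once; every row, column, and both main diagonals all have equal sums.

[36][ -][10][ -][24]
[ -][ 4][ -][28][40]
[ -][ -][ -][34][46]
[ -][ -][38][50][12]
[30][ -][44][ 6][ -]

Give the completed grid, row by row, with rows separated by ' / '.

36 48 10 22 24 / 52 4 16 28 40 / 8 20 32 34 46 / 14 26 38 50 12 / 30 42 44 6 18

The 25 entries sum to 700, so each line sums to 700/5 = 140.
Column 4 must total 140; the given cells sum to 118, so (1,4) = 22.
Column 5: 24 + 40 + 46 + 12 + ? = 140, so (5,5) = 18.
Main diagonal: 36 + 4 + 50 + 18 + ? = 140, so (3,3) = 32.
Anti-diagonal must total 140; the given cells sum to 114, so (4,2) = 26.
Row 1 needs 140; the known cells sum to 92, so (1,2) = 48.
Row 4 must total 140; the given cells sum to 126, so (4,1) = 14.
Row 5 must total 140; the given cells sum to 98, so (5,2) = 42.
Column 2 needs 140; the known cells sum to 120, so (3,2) = 20.
Using column 3: 10 + 32 + 38 + 44 + ? → (2,3) = 140 − 124 = 16.
Row 2 must total 140; the given cells sum to 88, so (2,1) = 52.
Row 3 needs 140; the known cells sum to 132, so (3,1) = 8.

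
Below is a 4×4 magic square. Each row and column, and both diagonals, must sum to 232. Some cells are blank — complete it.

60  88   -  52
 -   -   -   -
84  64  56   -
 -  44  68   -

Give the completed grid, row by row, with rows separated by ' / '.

60 88 32 52 / 48 36 76 72 / 84 64 56 28 / 40 44 68 80

From row 1, 232 − (60 + 88 + 52) gives (1,3) = 32.
Row 3: 84 + 64 + 56 + ? = 232, so (3,4) = 28.
Using column 2: 88 + 64 + 44 + ? → (2,2) = 232 − 196 = 36.
Column 3 needs 232; the known cells sum to 156, so (2,3) = 76.
Main diagonal must total 232; the given cells sum to 152, so (4,4) = 80.
Anti-diagonal must total 232; the given cells sum to 192, so (4,1) = 40.
From column 1, 232 − (60 + 84 + 40) gives (2,1) = 48.
Column 4 needs 232; the known cells sum to 160, so (2,4) = 72.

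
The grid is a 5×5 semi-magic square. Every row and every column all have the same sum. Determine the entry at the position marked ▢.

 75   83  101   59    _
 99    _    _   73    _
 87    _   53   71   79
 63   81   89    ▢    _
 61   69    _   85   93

Column 1 is complete and sums to 385; that is the magic constant.
Using row 1: 75 + 83 + 101 + 59 + ? → (1,5) = 385 − 318 = 67.
Row 3 needs 385; the known cells sum to 290, so (3,2) = 95.
From row 5, 385 − (61 + 69 + 85 + 93) gives (5,3) = 77.
From column 2, 385 − (83 + 95 + 81 + 69) gives (2,2) = 57.
Column 3 needs 385; the known cells sum to 320, so (2,3) = 65.
Using column 4: 59 + 73 + 71 + 85 + ? → (4,4) = 385 − 288 = 97.

97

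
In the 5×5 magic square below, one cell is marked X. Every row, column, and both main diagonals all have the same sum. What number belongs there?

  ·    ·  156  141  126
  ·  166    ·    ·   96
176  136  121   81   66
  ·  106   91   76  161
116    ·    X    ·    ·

61

Row 3 is complete and sums to 580; that is the magic constant.
The remaining cell in row 4 is (4,1) = 580 − 434 = 146.
Using column 5: 126 + 96 + 66 + 161 + ? → (5,5) = 580 − 449 = 131.
Using main diagonal: 166 + 121 + 76 + 131 + ? → (1,1) = 580 − 494 = 86.
The remaining cell in anti-diagonal is (2,4) = 580 − 469 = 111.
The remaining cell in row 1 is (1,2) = 580 − 509 = 71.
Column 1 must total 580; the given cells sum to 524, so (2,1) = 56.
From column 2, 580 − (71 + 166 + 136 + 106) gives (5,2) = 101.
Using column 4: 141 + 111 + 81 + 76 + ? → (5,4) = 580 − 409 = 171.
Row 2: 56 + 166 + 111 + 96 + ? = 580, so (2,3) = 151.
The remaining cell in row 5 is (5,3) = 580 − 519 = 61.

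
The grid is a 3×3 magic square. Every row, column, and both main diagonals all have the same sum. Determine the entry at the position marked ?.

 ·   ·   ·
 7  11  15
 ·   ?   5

19

Row 2 is complete and sums to 33; that is the magic constant.
Column 3 must total 33; the given cells sum to 20, so (1,3) = 13.
Using main diagonal: 11 + 5 + ? → (1,1) = 33 − 16 = 17.
From anti-diagonal, 33 − (13 + 11) gives (3,1) = 9.
Row 1 needs 33; the known cells sum to 30, so (1,2) = 3.
Row 3 needs 33; the known cells sum to 14, so (3,2) = 19.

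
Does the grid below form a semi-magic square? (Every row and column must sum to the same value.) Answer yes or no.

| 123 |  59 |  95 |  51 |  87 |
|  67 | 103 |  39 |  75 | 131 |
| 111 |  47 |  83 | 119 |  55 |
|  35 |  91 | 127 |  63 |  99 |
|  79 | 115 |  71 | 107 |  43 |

Row 1: 123 + 59 + 95 + 51 + 87 = 415.
Row 2: 67 + 103 + 39 + 75 + 131 = 415.
Row 3: 111 + 47 + 83 + 119 + 55 = 415.
Row 4: 35 + 91 + 127 + 63 + 99 = 415.
Row 5: 79 + 115 + 71 + 107 + 43 = 415.
Column 1: 123 + 67 + 111 + 35 + 79 = 415.
Column 2: 59 + 103 + 47 + 91 + 115 = 415.
Column 3: 95 + 39 + 83 + 127 + 71 = 415.
Column 4: 51 + 75 + 119 + 63 + 107 = 415.
Column 5: 87 + 131 + 55 + 99 + 43 = 415.
All lines sum to 415.

Yes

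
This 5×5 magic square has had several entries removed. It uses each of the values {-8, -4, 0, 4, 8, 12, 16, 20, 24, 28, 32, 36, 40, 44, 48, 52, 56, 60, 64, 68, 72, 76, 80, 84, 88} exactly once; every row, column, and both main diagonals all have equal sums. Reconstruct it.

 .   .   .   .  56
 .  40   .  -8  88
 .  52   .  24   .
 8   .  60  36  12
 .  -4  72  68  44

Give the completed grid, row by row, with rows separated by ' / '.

The 25 entries sum to 1000, so each line sums to 1000/5 = 200.
Using row 4: 8 + 60 + 36 + 12 + ? → (4,2) = 200 − 116 = 84.
Row 5 needs 200; the known cells sum to 180, so (5,1) = 20.
Column 2 must total 200; the given cells sum to 172, so (1,2) = 28.
Column 4: -8 + 24 + 36 + 68 + ? = 200, so (1,4) = 80.
From column 5, 200 − (56 + 88 + 12 + 44) gives (3,5) = 0.
Anti-diagonal: 56 + (-8) + 84 + 20 + ? = 200, so (3,3) = 48.
Row 3 needs 200; the known cells sum to 124, so (3,1) = 76.
The remaining cell in main diagonal is (1,1) = 200 − 168 = 32.
Using row 1: 32 + 28 + 80 + 56 + ? → (1,3) = 200 − 196 = 4.
Column 1 needs 200; the known cells sum to 136, so (2,1) = 64.
From column 3, 200 − (4 + 48 + 60 + 72) gives (2,3) = 16.

32 28 4 80 56 / 64 40 16 -8 88 / 76 52 48 24 0 / 8 84 60 36 12 / 20 -4 72 68 44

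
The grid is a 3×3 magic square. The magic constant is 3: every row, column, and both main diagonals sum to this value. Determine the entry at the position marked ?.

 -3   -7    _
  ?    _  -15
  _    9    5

17

From row 1, 3 − (-3 + (-7)) gives (1,3) = 13.
The remaining cell in row 3 is (3,1) = 3 − 14 = -11.
From column 1, 3 − (-3 + (-11)) gives (2,1) = 17.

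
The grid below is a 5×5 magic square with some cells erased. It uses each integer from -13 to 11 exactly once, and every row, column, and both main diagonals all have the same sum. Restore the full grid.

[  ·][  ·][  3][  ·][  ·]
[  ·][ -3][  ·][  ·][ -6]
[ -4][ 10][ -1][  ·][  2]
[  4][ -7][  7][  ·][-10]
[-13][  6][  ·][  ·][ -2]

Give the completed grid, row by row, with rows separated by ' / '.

The entries are -13 through 11, which sum to -25, so each line sums to -25/5 = -5.
The remaining cell in row 3 is (3,4) = -5 − 7 = -12.
Row 4 must total -5; the given cells sum to -6, so (4,4) = 1.
From column 2, -5 − (-3 + 10 + (-7) + 6) gives (1,2) = -11.
Using column 5: -6 + 2 + (-10) + (-2) + ? → (1,5) = -5 − (-16) = 11.
Main diagonal: -3 + (-1) + 1 + (-2) + ? = -5, so (1,1) = 0.
From anti-diagonal, -5 − (11 + (-1) + (-7) + (-13)) gives (2,4) = 5.
From row 1, -5 − (0 + (-11) + 3 + 11) gives (1,4) = -8.
The remaining cell in column 1 is (2,1) = -5 − (-13) = 8.
The remaining cell in column 4 is (5,4) = -5 − (-14) = 9.
Using row 2: 8 + (-3) + 5 + (-6) + ? → (2,3) = -5 − 4 = -9.
Row 5 needs -5; the known cells sum to 0, so (5,3) = -5.

0 -11 3 -8 11 / 8 -3 -9 5 -6 / -4 10 -1 -12 2 / 4 -7 7 1 -10 / -13 6 -5 9 -2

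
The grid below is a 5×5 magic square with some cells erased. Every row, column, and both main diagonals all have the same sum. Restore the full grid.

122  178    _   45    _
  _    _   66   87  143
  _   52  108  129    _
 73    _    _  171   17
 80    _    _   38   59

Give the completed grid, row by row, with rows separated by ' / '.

Column 4 is already complete: 45 + 87 + 129 + 171 + 38 = 470, so that is the magic constant.
Main diagonal must total 470; the given cells sum to 460, so (2,2) = 10.
The remaining cell in row 2 is (2,1) = 470 − 306 = 164.
From column 1, 470 − (122 + 164 + 73 + 80) gives (3,1) = 31.
Row 3 must total 470; the given cells sum to 320, so (3,5) = 150.
Column 5 must total 470; the given cells sum to 369, so (1,5) = 101.
The remaining cell in anti-diagonal is (4,2) = 470 − 376 = 94.
From row 1, 470 − (122 + 178 + 45 + 101) gives (1,3) = 24.
The remaining cell in row 4 is (4,3) = 470 − 355 = 115.
The remaining cell in column 2 is (5,2) = 470 − 334 = 136.
From column 3, 470 − (24 + 66 + 108 + 115) gives (5,3) = 157.

122 178 24 45 101 / 164 10 66 87 143 / 31 52 108 129 150 / 73 94 115 171 17 / 80 136 157 38 59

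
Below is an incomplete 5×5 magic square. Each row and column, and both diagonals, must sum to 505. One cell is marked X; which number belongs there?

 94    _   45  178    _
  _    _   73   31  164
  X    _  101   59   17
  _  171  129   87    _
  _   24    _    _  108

Column 3 needs 505; the known cells sum to 348, so (5,3) = 157.
From column 4, 505 − (178 + 31 + 59 + 87) gives (5,4) = 150.
Using main diagonal: 94 + 101 + 87 + 108 + ? → (2,2) = 505 − 390 = 115.
Row 2 needs 505; the known cells sum to 383, so (2,1) = 122.
From row 5, 505 − (24 + 157 + 150 + 108) gives (5,1) = 66.
From anti-diagonal, 505 − (31 + 101 + 171 + 66) gives (1,5) = 136.
Row 1 needs 505; the known cells sum to 453, so (1,2) = 52.
Using column 2: 52 + 115 + 171 + 24 + ? → (3,2) = 505 − 362 = 143.
Column 5 must total 505; the given cells sum to 425, so (4,5) = 80.
Row 3: 143 + 101 + 59 + 17 + ? = 505, so (3,1) = 185.

185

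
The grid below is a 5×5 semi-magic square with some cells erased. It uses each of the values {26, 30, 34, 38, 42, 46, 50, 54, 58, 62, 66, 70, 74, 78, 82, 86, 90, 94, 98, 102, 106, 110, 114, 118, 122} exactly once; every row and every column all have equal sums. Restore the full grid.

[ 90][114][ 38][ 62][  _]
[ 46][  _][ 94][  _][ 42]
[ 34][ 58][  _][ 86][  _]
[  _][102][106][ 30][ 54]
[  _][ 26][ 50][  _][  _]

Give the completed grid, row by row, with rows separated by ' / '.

The 25 entries sum to 1850, so each line sums to 1850/5 = 370.
Using row 1: 90 + 114 + 38 + 62 + ? → (1,5) = 370 − 304 = 66.
Row 4 needs 370; the known cells sum to 292, so (4,1) = 78.
The remaining cell in column 1 is (5,1) = 370 − 248 = 122.
Column 2 needs 370; the known cells sum to 300, so (2,2) = 70.
Using column 3: 38 + 94 + 106 + 50 + ? → (3,3) = 370 − 288 = 82.
Using row 2: 46 + 70 + 94 + 42 + ? → (2,4) = 370 − 252 = 118.
From row 3, 370 − (34 + 58 + 82 + 86) gives (3,5) = 110.
Column 4: 62 + 118 + 86 + 30 + ? = 370, so (5,4) = 74.
Using column 5: 66 + 42 + 110 + 54 + ? → (5,5) = 370 − 272 = 98.

90 114 38 62 66 / 46 70 94 118 42 / 34 58 82 86 110 / 78 102 106 30 54 / 122 26 50 74 98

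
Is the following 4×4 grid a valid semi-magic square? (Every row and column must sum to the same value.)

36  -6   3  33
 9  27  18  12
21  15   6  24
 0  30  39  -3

Row 1: 36 + (-6) + 3 + 33 = 66.
Row 2: 9 + 27 + 18 + 12 = 66.
Row 3: 21 + 15 + 6 + 24 = 66.
Row 4: 0 + 30 + 39 + (-3) = 66.
Column 1: 36 + 9 + 21 + 0 = 66.
Column 2: -6 + 27 + 15 + 30 = 66.
Column 3: 3 + 18 + 6 + 39 = 66.
Column 4: 33 + 12 + 24 + (-3) = 66.
All lines sum to 66.

Yes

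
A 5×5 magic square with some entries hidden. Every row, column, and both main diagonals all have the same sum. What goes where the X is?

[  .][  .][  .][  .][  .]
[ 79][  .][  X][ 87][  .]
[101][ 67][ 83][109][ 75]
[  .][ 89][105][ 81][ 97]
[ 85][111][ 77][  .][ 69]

Row 3 is complete and sums to 435; that is the magic constant.
Using row 4: 89 + 105 + 81 + 97 + ? → (4,1) = 435 − 372 = 63.
Row 5 must total 435; the given cells sum to 342, so (5,4) = 93.
From column 1, 435 − (79 + 101 + 63 + 85) gives (1,1) = 107.
Column 4 must total 435; the given cells sum to 370, so (1,4) = 65.
From main diagonal, 435 − (107 + 83 + 81 + 69) gives (2,2) = 95.
Anti-diagonal must total 435; the given cells sum to 344, so (1,5) = 91.
Column 2: 95 + 67 + 89 + 111 + ? = 435, so (1,2) = 73.
Using column 5: 91 + 75 + 97 + 69 + ? → (2,5) = 435 − 332 = 103.
Row 1 needs 435; the known cells sum to 336, so (1,3) = 99.
Row 2 needs 435; the known cells sum to 364, so (2,3) = 71.

71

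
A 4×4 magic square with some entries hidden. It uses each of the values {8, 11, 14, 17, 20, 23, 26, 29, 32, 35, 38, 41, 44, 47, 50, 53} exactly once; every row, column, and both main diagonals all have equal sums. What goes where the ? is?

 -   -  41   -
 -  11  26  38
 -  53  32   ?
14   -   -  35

The 16 entries sum to 488, so each line sums to 488/4 = 122.
Row 2 must total 122; the given cells sum to 75, so (2,1) = 47.
Column 3: 41 + 26 + 32 + ? = 122, so (4,3) = 23.
From main diagonal, 122 − (11 + 32 + 35) gives (1,1) = 44.
Anti-diagonal must total 122; the given cells sum to 93, so (1,4) = 29.
The remaining cell in row 1 is (1,2) = 122 − 114 = 8.
The remaining cell in row 4 is (4,2) = 122 − 72 = 50.
Column 1: 44 + 47 + 14 + ? = 122, so (3,1) = 17.
Column 4: 29 + 38 + 35 + ? = 122, so (3,4) = 20.

20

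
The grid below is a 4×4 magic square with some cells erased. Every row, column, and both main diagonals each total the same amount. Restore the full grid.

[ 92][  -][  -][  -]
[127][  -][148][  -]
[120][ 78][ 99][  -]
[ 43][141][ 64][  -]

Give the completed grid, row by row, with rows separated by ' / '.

92 106 71 113 / 127 57 148 50 / 120 78 99 85 / 43 141 64 134

Column 1 is already complete: 92 + 127 + 120 + 43 = 382, so that is the magic constant.
Using row 3: 120 + 78 + 99 + ? → (3,4) = 382 − 297 = 85.
Using row 4: 43 + 141 + 64 + ? → (4,4) = 382 − 248 = 134.
Column 3: 148 + 99 + 64 + ? = 382, so (1,3) = 71.
The remaining cell in main diagonal is (2,2) = 382 − 325 = 57.
Anti-diagonal: 148 + 78 + 43 + ? = 382, so (1,4) = 113.
Row 1 must total 382; the given cells sum to 276, so (1,2) = 106.
Row 2 must total 382; the given cells sum to 332, so (2,4) = 50.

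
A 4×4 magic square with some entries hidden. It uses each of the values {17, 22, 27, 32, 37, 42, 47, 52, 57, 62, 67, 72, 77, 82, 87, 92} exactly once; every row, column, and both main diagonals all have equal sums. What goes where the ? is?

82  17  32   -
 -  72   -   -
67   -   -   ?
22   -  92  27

62

The 16 entries sum to 872, so each line sums to 872/4 = 218.
The remaining cell in row 1 is (1,4) = 218 − 131 = 87.
The remaining cell in row 4 is (4,2) = 218 − 141 = 77.
Column 1: 82 + 67 + 22 + ? = 218, so (2,1) = 47.
Using column 2: 17 + 72 + 77 + ? → (3,2) = 218 − 166 = 52.
Main diagonal must total 218; the given cells sum to 181, so (3,3) = 37.
Anti-diagonal needs 218; the known cells sum to 161, so (2,3) = 57.
Row 2: 47 + 72 + 57 + ? = 218, so (2,4) = 42.
The remaining cell in row 3 is (3,4) = 218 − 156 = 62.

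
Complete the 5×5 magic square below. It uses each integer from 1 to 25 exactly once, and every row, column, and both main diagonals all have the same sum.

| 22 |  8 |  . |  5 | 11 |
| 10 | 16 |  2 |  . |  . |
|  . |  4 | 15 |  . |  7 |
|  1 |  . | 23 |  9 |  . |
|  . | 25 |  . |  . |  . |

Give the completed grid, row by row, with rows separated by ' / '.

22 8 19 5 11 / 10 16 2 13 24 / 18 4 15 21 7 / 1 12 23 9 20 / 14 25 6 17 3

The entries are 1 through 25, which sum to 325, so each line sums to 325/5 = 65.
Row 1 needs 65; the known cells sum to 46, so (1,3) = 19.
Column 2 must total 65; the given cells sum to 53, so (4,2) = 12.
The remaining cell in column 3 is (5,3) = 65 − 59 = 6.
From main diagonal, 65 − (22 + 16 + 15 + 9) gives (5,5) = 3.
From row 4, 65 − (1 + 12 + 23 + 9) gives (4,5) = 20.
Column 5 needs 65; the known cells sum to 41, so (2,5) = 24.
Row 2 must total 65; the given cells sum to 52, so (2,4) = 13.
The remaining cell in anti-diagonal is (5,1) = 65 − 51 = 14.
Using row 5: 14 + 25 + 6 + 3 + ? → (5,4) = 65 − 48 = 17.
From column 1, 65 − (22 + 10 + 1 + 14) gives (3,1) = 18.
Using column 4: 5 + 13 + 9 + 17 + ? → (3,4) = 65 − 44 = 21.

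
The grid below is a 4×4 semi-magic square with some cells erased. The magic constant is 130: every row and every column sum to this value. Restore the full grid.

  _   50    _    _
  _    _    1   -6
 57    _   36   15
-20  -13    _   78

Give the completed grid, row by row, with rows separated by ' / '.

From row 3, 130 − (57 + 36 + 15) gives (3,2) = 22.
Row 4 must total 130; the given cells sum to 45, so (4,3) = 85.
From column 2, 130 − (50 + 22 + (-13)) gives (2,2) = 71.
Using column 3: 1 + 36 + 85 + ? → (1,3) = 130 − 122 = 8.
Column 4 needs 130; the known cells sum to 87, so (1,4) = 43.
Using row 1: 50 + 8 + 43 + ? → (1,1) = 130 − 101 = 29.
Row 2: 71 + 1 + (-6) + ? = 130, so (2,1) = 64.

29 50 8 43 / 64 71 1 -6 / 57 22 36 15 / -20 -13 85 78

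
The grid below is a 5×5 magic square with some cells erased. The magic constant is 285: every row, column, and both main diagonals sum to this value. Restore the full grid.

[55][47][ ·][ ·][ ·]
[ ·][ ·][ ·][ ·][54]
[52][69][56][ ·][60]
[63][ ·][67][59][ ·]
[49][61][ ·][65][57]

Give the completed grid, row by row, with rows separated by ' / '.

Row 3: 52 + 69 + 56 + 60 + ? = 285, so (3,4) = 48.
From row 5, 285 − (49 + 61 + 65 + 57) gives (5,3) = 53.
The remaining cell in column 1 is (2,1) = 285 − 219 = 66.
Main diagonal needs 285; the known cells sum to 227, so (2,2) = 58.
Column 2 needs 285; the known cells sum to 235, so (4,2) = 50.
Row 4: 63 + 50 + 67 + 59 + ? = 285, so (4,5) = 46.
Using column 5: 54 + 60 + 46 + 57 + ? → (1,5) = 285 − 217 = 68.
From anti-diagonal, 285 − (68 + 56 + 50 + 49) gives (2,4) = 62.
Row 2 needs 285; the known cells sum to 240, so (2,3) = 45.
Column 3 must total 285; the given cells sum to 221, so (1,3) = 64.
Using column 4: 62 + 48 + 59 + 65 + ? → (1,4) = 285 − 234 = 51.

55 47 64 51 68 / 66 58 45 62 54 / 52 69 56 48 60 / 63 50 67 59 46 / 49 61 53 65 57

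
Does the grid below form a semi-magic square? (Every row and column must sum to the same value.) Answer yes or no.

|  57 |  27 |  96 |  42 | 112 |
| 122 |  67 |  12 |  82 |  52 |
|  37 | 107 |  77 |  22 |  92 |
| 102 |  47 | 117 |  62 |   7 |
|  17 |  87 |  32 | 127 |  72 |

No — column 3 sums to 334 but column 1 sums to 335.

Row 1: 57 + 27 + 96 + 42 + 112 = 334.
Row 2: 122 + 67 + 12 + 82 + 52 = 335.
Row 3: 37 + 107 + 77 + 22 + 92 = 335.
Row 4: 102 + 47 + 117 + 62 + 7 = 335.
Row 5: 17 + 87 + 32 + 127 + 72 = 335.
Column 1: 57 + 122 + 37 + 102 + 17 = 335.
Column 2: 27 + 67 + 107 + 47 + 87 = 335.
Column 3: 96 + 12 + 77 + 117 + 32 = 334.
Column 4: 42 + 82 + 22 + 62 + 127 = 335.
Column 5: 112 + 52 + 92 + 7 + 72 = 335.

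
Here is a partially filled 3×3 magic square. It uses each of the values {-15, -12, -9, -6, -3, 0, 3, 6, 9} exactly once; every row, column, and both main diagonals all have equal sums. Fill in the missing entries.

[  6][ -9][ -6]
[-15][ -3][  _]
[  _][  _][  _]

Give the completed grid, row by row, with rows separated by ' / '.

6 -9 -6 / -15 -3 9 / 0 3 -12

The 9 entries sum to -27, so each line sums to -27/3 = -9.
Row 2 must total -9; the given cells sum to -18, so (2,3) = 9.
Column 1 must total -9; the given cells sum to -9, so (3,1) = 0.
Using column 2: -9 + (-3) + ? → (3,2) = -9 − (-12) = 3.
The remaining cell in column 3 is (3,3) = -9 − 3 = -12.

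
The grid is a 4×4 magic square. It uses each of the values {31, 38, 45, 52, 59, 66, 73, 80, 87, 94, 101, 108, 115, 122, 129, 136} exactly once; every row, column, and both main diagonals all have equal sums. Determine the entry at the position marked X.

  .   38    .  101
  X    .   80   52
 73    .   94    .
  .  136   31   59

The 16 entries sum to 1336, so each line sums to 1336/4 = 334.
Row 4: 136 + 31 + 59 + ? = 334, so (4,1) = 108.
Column 3: 80 + 94 + 31 + ? = 334, so (1,3) = 129.
Using column 4: 101 + 52 + 59 + ? → (3,4) = 334 − 212 = 122.
Anti-diagonal needs 334; the known cells sum to 289, so (3,2) = 45.
Row 1 must total 334; the given cells sum to 268, so (1,1) = 66.
The remaining cell in column 1 is (2,1) = 334 − 247 = 87.

87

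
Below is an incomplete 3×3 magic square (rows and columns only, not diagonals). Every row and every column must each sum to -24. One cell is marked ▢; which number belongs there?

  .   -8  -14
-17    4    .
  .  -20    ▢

From row 1, -24 − (-8 + (-14)) gives (1,1) = -2.
Using row 2: -17 + 4 + ? → (2,3) = -24 − (-13) = -11.
The remaining cell in column 1 is (3,1) = -24 − (-19) = -5.
Using column 3: -14 + (-11) + ? → (3,3) = -24 − (-25) = 1.

1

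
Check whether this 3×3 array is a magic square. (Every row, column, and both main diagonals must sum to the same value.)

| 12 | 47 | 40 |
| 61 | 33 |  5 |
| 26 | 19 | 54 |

Yes

Row 1: 12 + 47 + 40 = 99.
Row 2: 61 + 33 + 5 = 99.
Row 3: 26 + 19 + 54 = 99.
Column 1: 12 + 61 + 26 = 99.
Column 2: 47 + 33 + 19 = 99.
Column 3: 40 + 5 + 54 = 99.
Main diagonal: 12 + 33 + 54 = 99.
Anti-diagonal: 40 + 33 + 26 = 99.
All lines sum to 99.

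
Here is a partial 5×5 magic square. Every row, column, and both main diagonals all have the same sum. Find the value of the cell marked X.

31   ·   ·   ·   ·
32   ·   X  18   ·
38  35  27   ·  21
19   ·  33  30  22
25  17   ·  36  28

Column 1 is complete and sums to 145; that is the magic constant.
Row 3 needs 145; the known cells sum to 121, so (3,4) = 24.
Row 4: 19 + 33 + 30 + 22 + ? = 145, so (4,2) = 41.
The remaining cell in row 5 is (5,3) = 145 − 106 = 39.
Using column 4: 18 + 24 + 30 + 36 + ? → (1,4) = 145 − 108 = 37.
Main diagonal must total 145; the given cells sum to 116, so (2,2) = 29.
Anti-diagonal needs 145; the known cells sum to 111, so (1,5) = 34.
Using column 2: 29 + 35 + 41 + 17 + ? → (1,2) = 145 − 122 = 23.
From column 5, 145 − (34 + 21 + 22 + 28) gives (2,5) = 40.
Row 1 needs 145; the known cells sum to 125, so (1,3) = 20.
Row 2: 32 + 29 + 18 + 40 + ? = 145, so (2,3) = 26.

26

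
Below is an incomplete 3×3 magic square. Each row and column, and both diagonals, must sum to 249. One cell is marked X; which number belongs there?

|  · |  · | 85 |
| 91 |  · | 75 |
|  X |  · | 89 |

Using row 2: 91 + 75 + ? → (2,2) = 249 − 166 = 83.
Main diagonal must total 249; the given cells sum to 172, so (1,1) = 77.
Anti-diagonal must total 249; the given cells sum to 168, so (3,1) = 81.

81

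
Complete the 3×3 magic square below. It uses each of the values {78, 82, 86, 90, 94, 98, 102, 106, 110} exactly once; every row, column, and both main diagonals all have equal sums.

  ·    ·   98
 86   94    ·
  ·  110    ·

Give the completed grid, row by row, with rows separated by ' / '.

106 78 98 / 86 94 102 / 90 110 82

The 9 entries sum to 846, so each line sums to 846/3 = 282.
Row 2 needs 282; the known cells sum to 180, so (2,3) = 102.
Column 2 must total 282; the given cells sum to 204, so (1,2) = 78.
The remaining cell in column 3 is (3,3) = 282 − 200 = 82.
Main diagonal: 94 + 82 + ? = 282, so (1,1) = 106.
From anti-diagonal, 282 − (98 + 94) gives (3,1) = 90.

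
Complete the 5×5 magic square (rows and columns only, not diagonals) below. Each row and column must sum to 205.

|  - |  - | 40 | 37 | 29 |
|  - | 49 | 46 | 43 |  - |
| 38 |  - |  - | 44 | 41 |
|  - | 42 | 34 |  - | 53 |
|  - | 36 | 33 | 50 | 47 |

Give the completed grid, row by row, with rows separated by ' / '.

Using row 5: 36 + 33 + 50 + 47 + ? → (5,1) = 205 − 166 = 39.
Using column 3: 40 + 46 + 34 + 33 + ? → (3,3) = 205 − 153 = 52.
The remaining cell in column 4 is (4,4) = 205 − 174 = 31.
Column 5 must total 205; the given cells sum to 170, so (2,5) = 35.
Row 2: 49 + 46 + 43 + 35 + ? = 205, so (2,1) = 32.
The remaining cell in row 3 is (3,2) = 205 − 175 = 30.
Row 4 needs 205; the known cells sum to 160, so (4,1) = 45.
From column 1, 205 − (32 + 38 + 45 + 39) gives (1,1) = 51.
Using column 2: 49 + 30 + 42 + 36 + ? → (1,2) = 205 − 157 = 48.

51 48 40 37 29 / 32 49 46 43 35 / 38 30 52 44 41 / 45 42 34 31 53 / 39 36 33 50 47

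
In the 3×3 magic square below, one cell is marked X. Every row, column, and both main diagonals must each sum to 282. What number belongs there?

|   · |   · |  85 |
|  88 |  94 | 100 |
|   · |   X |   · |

82

Column 3: 85 + 100 + ? = 282, so (3,3) = 97.
Main diagonal needs 282; the known cells sum to 191, so (1,1) = 91.
Anti-diagonal must total 282; the given cells sum to 179, so (3,1) = 103.
Row 1: 91 + 85 + ? = 282, so (1,2) = 106.
Row 3: 103 + 97 + ? = 282, so (3,2) = 82.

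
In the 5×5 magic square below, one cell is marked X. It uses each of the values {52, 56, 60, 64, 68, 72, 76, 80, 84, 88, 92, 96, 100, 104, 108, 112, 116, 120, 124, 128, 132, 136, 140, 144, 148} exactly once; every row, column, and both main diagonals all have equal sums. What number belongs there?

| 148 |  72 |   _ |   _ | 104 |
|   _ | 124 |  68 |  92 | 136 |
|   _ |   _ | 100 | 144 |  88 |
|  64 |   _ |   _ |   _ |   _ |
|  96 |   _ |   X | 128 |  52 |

The 25 entries sum to 2500, so each line sums to 2500/5 = 500.
Row 2 needs 500; the known cells sum to 420, so (2,1) = 80.
From column 1, 500 − (148 + 80 + 64 + 96) gives (3,1) = 112.
Column 5: 104 + 136 + 88 + 52 + ? = 500, so (4,5) = 120.
From main diagonal, 500 − (148 + 124 + 100 + 52) gives (4,4) = 76.
Anti-diagonal: 104 + 92 + 100 + 96 + ? = 500, so (4,2) = 108.
Using row 3: 112 + 100 + 144 + 88 + ? → (3,2) = 500 − 444 = 56.
From row 4, 500 − (64 + 108 + 76 + 120) gives (4,3) = 132.
Column 2: 72 + 124 + 56 + 108 + ? = 500, so (5,2) = 140.
Column 4 must total 500; the given cells sum to 440, so (1,4) = 60.
Row 1: 148 + 72 + 60 + 104 + ? = 500, so (1,3) = 116.
Row 5 must total 500; the given cells sum to 416, so (5,3) = 84.

84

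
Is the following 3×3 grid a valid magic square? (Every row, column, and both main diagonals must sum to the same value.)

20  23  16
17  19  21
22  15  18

Row 1: 20 + 23 + 16 = 59.
Row 2: 17 + 19 + 21 = 57.
Row 3: 22 + 15 + 18 = 55.
Column 1: 20 + 17 + 22 = 59.
Column 2: 23 + 19 + 15 = 57.
Column 3: 16 + 21 + 18 = 55.
Main diagonal: 20 + 19 + 18 = 57.
Anti-diagonal: 16 + 19 + 22 = 57.

No — row 3 sums to 55 but column 2 sums to 57.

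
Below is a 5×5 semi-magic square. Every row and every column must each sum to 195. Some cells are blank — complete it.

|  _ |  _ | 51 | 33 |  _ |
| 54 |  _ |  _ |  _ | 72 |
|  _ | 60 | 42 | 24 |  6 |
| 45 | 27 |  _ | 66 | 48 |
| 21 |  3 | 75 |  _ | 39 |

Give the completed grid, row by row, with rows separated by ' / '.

12 69 51 33 30 / 54 36 18 15 72 / 63 60 42 24 6 / 45 27 9 66 48 / 21 3 75 57 39

Row 3 needs 195; the known cells sum to 132, so (3,1) = 63.
Row 4 must total 195; the given cells sum to 186, so (4,3) = 9.
Row 5 must total 195; the given cells sum to 138, so (5,4) = 57.
From column 1, 195 − (54 + 63 + 45 + 21) gives (1,1) = 12.
Column 3 needs 195; the known cells sum to 177, so (2,3) = 18.
The remaining cell in column 4 is (2,4) = 195 − 180 = 15.
The remaining cell in column 5 is (1,5) = 195 − 165 = 30.
From row 1, 195 − (12 + 51 + 33 + 30) gives (1,2) = 69.
Row 2 needs 195; the known cells sum to 159, so (2,2) = 36.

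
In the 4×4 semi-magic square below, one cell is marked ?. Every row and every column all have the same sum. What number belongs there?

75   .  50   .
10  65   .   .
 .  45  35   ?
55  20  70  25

Row 4 is complete and sums to 170; that is the magic constant.
Column 1: 75 + 10 + 55 + ? = 170, so (3,1) = 30.
The remaining cell in column 2 is (1,2) = 170 − 130 = 40.
Column 3 must total 170; the given cells sum to 155, so (2,3) = 15.
The remaining cell in row 1 is (1,4) = 170 − 165 = 5.
Row 2 must total 170; the given cells sum to 90, so (2,4) = 80.
From row 3, 170 − (30 + 45 + 35) gives (3,4) = 60.

60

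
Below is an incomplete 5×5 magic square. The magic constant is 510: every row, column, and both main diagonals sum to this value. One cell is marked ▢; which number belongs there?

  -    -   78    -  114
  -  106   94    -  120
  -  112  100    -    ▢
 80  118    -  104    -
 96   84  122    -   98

86

Row 5: 96 + 84 + 122 + 98 + ? = 510, so (5,4) = 110.
Using column 2: 106 + 112 + 118 + 84 + ? → (1,2) = 510 − 420 = 90.
Column 3: 78 + 94 + 100 + 122 + ? = 510, so (4,3) = 116.
Main diagonal must total 510; the given cells sum to 408, so (1,1) = 102.
Anti-diagonal: 114 + 100 + 118 + 96 + ? = 510, so (2,4) = 82.
From row 1, 510 − (102 + 90 + 78 + 114) gives (1,4) = 126.
The remaining cell in row 2 is (2,1) = 510 − 402 = 108.
Row 4 must total 510; the given cells sum to 418, so (4,5) = 92.
From column 1, 510 − (102 + 108 + 80 + 96) gives (3,1) = 124.
Using column 4: 126 + 82 + 104 + 110 + ? → (3,4) = 510 − 422 = 88.
Column 5 must total 510; the given cells sum to 424, so (3,5) = 86.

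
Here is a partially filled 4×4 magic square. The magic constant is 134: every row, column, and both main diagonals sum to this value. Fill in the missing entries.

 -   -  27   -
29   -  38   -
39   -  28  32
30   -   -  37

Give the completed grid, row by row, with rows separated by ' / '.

Row 3: 39 + 28 + 32 + ? = 134, so (3,2) = 35.
Column 1 must total 134; the given cells sum to 98, so (1,1) = 36.
Using column 3: 27 + 38 + 28 + ? → (4,3) = 134 − 93 = 41.
Main diagonal: 36 + 28 + 37 + ? = 134, so (2,2) = 33.
Anti-diagonal needs 134; the known cells sum to 103, so (1,4) = 31.
Row 1 must total 134; the given cells sum to 94, so (1,2) = 40.
Row 2 must total 134; the given cells sum to 100, so (2,4) = 34.
Row 4: 30 + 41 + 37 + ? = 134, so (4,2) = 26.

36 40 27 31 / 29 33 38 34 / 39 35 28 32 / 30 26 41 37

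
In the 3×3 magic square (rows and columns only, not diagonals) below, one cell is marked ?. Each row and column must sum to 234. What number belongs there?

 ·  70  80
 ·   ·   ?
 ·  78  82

From row 1, 234 − (70 + 80) gives (1,1) = 84.
From row 3, 234 − (78 + 82) gives (3,1) = 74.
Column 1 must total 234; the given cells sum to 158, so (2,1) = 76.
Column 2: 70 + 78 + ? = 234, so (2,2) = 86.
Using column 3: 80 + 82 + ? → (2,3) = 234 − 162 = 72.

72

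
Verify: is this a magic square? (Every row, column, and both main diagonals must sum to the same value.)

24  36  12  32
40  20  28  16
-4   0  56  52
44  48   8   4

Row 1: 24 + 36 + 12 + 32 = 104.
Row 2: 40 + 20 + 28 + 16 = 104.
Row 3: -4 + 0 + 56 + 52 = 104.
Row 4: 44 + 48 + 8 + 4 = 104.
Column 1: 24 + 40 + (-4) + 44 = 104.
Column 2: 36 + 20 + 0 + 48 = 104.
Column 3: 12 + 28 + 56 + 8 = 104.
Column 4: 32 + 16 + 52 + 4 = 104.
Main diagonal: 24 + 20 + 56 + 4 = 104.
Anti-diagonal: 32 + 28 + 0 + 44 = 104.
All lines sum to 104.

Yes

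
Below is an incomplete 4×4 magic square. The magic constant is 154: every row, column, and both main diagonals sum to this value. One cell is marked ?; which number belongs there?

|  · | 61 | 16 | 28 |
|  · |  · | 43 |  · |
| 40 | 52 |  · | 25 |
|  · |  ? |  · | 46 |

Row 1 must total 154; the given cells sum to 105, so (1,1) = 49.
Row 3 needs 154; the known cells sum to 117, so (3,3) = 37.
From column 3, 154 − (16 + 43 + 37) gives (4,3) = 58.
Column 4: 28 + 25 + 46 + ? = 154, so (2,4) = 55.
Main diagonal must total 154; the given cells sum to 132, so (2,2) = 22.
Using anti-diagonal: 28 + 43 + 52 + ? → (4,1) = 154 − 123 = 31.
From row 2, 154 − (22 + 43 + 55) gives (2,1) = 34.
The remaining cell in row 4 is (4,2) = 154 − 135 = 19.

19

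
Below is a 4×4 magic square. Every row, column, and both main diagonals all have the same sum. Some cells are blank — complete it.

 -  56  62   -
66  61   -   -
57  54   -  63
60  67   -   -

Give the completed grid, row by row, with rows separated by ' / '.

55 56 62 65 / 66 61 59 52 / 57 54 64 63 / 60 67 53 58

Column 2 is already complete: 56 + 61 + 54 + 67 = 238, so that is the magic constant.
Row 3 must total 238; the given cells sum to 174, so (3,3) = 64.
Column 1 must total 238; the given cells sum to 183, so (1,1) = 55.
Main diagonal: 55 + 61 + 64 + ? = 238, so (4,4) = 58.
Row 1: 55 + 56 + 62 + ? = 238, so (1,4) = 65.
Row 4 needs 238; the known cells sum to 185, so (4,3) = 53.
From column 3, 238 − (62 + 64 + 53) gives (2,3) = 59.
From column 4, 238 − (65 + 63 + 58) gives (2,4) = 52.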